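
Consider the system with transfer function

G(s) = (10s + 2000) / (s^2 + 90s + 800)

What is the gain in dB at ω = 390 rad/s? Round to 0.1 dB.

Substitute s = j390:
Numerator: 10(j390) + 2000 = 2000 + j3900
Denominator: (j390)^2 + 90(j390) + 800 = -151300 + j35100
|N| = √(2000² + 3900²) ≈ 4382.9, ∠N ≈ 62.85°
|D| = √(151300² + 35100²) ≈ 1.5532e+05, ∠D ≈ 166.94°
|G| = 4382.9 / 1.5532e+05 ≈ 0.028219
Gain = 20 log₁₀(0.028219) ≈ -30.99 dB

-31.0 dB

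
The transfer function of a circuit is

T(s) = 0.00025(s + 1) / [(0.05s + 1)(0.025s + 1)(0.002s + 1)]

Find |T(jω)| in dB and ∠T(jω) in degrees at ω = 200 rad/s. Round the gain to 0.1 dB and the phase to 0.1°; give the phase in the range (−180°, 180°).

-60.9 dB, -95.1°

At ω = 200 rad/s:
zero (1 + j200·1) = 1 + j200 → |·| ≈ 200, ∠ ≈ 89.71°
pole (1 + j200·0.05) = 1 + j10 → |·| ≈ 10.05, ∠ ≈ 84.29°
pole (1 + j200·0.025) = 1 + j5 → |·| ≈ 5.099, ∠ ≈ 78.69°
pole (1 + j200·0.002) = 1 + j0.4 → |·| ≈ 1.077, ∠ ≈ 21.80°
|T| = 0.00025 · 200 / (10.05 · 5.099 · 1.077) ≈ 0.00090595
Gain = 20 log₁₀(0.00090595) ≈ -60.86 dB
∠T = (89.71°) − (84.29° + 78.69° + 21.80°) = -95.07°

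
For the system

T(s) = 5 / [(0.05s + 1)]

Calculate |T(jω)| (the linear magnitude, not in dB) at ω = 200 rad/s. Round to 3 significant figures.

0.498

At ω = 200 rad/s:
pole (1 + j200·0.05) = 1 + j10 → |·| ≈ 10.05, ∠ ≈ 84.29°
|T| = 5 · 1 / (10.05) ≈ 0.49751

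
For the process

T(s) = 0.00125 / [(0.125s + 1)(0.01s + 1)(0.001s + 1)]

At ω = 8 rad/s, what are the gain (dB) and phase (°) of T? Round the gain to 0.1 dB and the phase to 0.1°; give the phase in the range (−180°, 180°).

At ω = 8 rad/s:
pole (1 + j8·0.125) = 1 + j1 → |·| ≈ 1.4142, ∠ ≈ 45.00°
pole (1 + j8·0.01) = 1 + j0.08 → |·| ≈ 1.0032, ∠ ≈ 4.57°
pole (1 + j8·0.001) = 1 + j0.008 → |·| ≈ 1, ∠ ≈ 0.46°
|T| = 0.00125 · 1 / (1.4142 · 1.0032 · 1) ≈ 0.00088107
Gain = 20 log₁₀(0.00088107) ≈ -61.10 dB
∠T = (0°) − (45.00° + 4.57° + 0.46°) = -50.03°

-61.1 dB, -50.0°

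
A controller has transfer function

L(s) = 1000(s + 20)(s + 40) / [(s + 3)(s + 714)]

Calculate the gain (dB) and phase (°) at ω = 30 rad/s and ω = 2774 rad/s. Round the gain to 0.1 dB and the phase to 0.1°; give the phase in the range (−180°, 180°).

ω = 30: 38.5 dB, 6.5°; ω = 2774: 59.7 dB, 13.3°

At s = jω = j30:
zero (s+20): 20 + j30 → |·| = √(20²+30²) = √1300 ≈ 36.056, ∠ = arctan(30/20) ≈ 56.31°
zero (s+40): 40 + j30 → |·| = √(40²+30²) = √2500 ≈ 50, ∠ = arctan(30/40) ≈ 36.87°
pole (s+3): 3 + j30 → |·| = √(3²+30²) = √909 ≈ 30.15, ∠ = arctan(30/3) ≈ 84.29°
pole (s+714): 714 + j30 → |·| = √(714²+30²) = √510696 ≈ 714.63, ∠ = arctan(30/714) ≈ 2.41°
|L| = 1000 · 1802.8 / 21546 ≈ 83.672
Gain = 20 log₁₀(83.672) ≈ 38.45 dB
∠L = 93.18° − 86.70° = 6.48°

At s = jω = j2774:
zero (s+20): 20 + j2774 → |·| = √(20²+2774²) = √7695476 ≈ 2774.1, ∠ = arctan(2774/20) ≈ 89.59°
zero (s+40): 40 + j2774 → |·| = √(40²+2774²) = √7696676 ≈ 2774.3, ∠ = arctan(2774/40) ≈ 89.17°
pole (s+3): 3 + j2774 → |·| = √(3²+2774²) = √7695085 ≈ 2774, ∠ = arctan(2774/3) ≈ 89.94°
pole (s+714): 714 + j2774 → |·| = √(714²+2774²) = √8204872 ≈ 2864.4, ∠ = arctan(2774/714) ≈ 75.57°
|L| = 1000 · 7.6962e+06 / 7.9458e+06 ≈ 968.59
Gain = 20 log₁₀(968.59) ≈ 59.72 dB
∠L = 178.76° − 165.51° = 13.25°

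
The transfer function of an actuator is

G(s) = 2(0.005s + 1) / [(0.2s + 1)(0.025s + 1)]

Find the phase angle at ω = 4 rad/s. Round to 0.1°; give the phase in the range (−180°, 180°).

At ω = 4 rad/s:
zero (1 + j4·0.005) = 1 + j0.02 → |·| ≈ 1.0002, ∠ ≈ 1.15°
pole (1 + j4·0.2) = 1 + j0.8 → |·| ≈ 1.2806, ∠ ≈ 38.66°
pole (1 + j4·0.025) = 1 + j0.1 → |·| ≈ 1.005, ∠ ≈ 5.71°
∠G = (1.15°) − (38.66° + 5.71°) = -43.22°

-43.2°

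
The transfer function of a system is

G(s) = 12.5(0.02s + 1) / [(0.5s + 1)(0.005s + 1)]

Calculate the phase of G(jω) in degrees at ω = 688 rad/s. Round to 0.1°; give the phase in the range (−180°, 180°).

At ω = 688 rad/s:
zero (1 + j688·0.02) = 1 + j13.76 → |·| ≈ 13.796, ∠ ≈ 85.84°
pole (1 + j688·0.5) = 1 + j344 → |·| ≈ 344, ∠ ≈ 89.83°
pole (1 + j688·0.005) = 1 + j3.44 → |·| ≈ 3.5824, ∠ ≈ 73.79°
∠G = (85.84°) − (89.83° + 73.79°) = -77.78°

-77.8°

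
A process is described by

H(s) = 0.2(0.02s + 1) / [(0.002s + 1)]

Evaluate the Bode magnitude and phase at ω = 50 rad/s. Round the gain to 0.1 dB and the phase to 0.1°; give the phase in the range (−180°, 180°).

-11.0 dB, 39.3°

At ω = 50 rad/s:
zero (1 + j50·0.02) = 1 + j1 → |·| ≈ 1.4142, ∠ ≈ 45.00°
pole (1 + j50·0.002) = 1 + j0.1 → |·| ≈ 1.005, ∠ ≈ 5.71°
|H| = 0.2 · 1.4142 / (1.005) ≈ 0.28143
Gain = 20 log₁₀(0.28143) ≈ -11.01 dB
∠H = (45.00°) − (5.71°) = 39.29°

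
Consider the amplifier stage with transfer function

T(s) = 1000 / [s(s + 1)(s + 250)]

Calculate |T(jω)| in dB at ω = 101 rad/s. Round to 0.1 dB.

At s = jω = j101:
pole (s+1): 1 + j101 → |·| = √(1²+101²) = √10202 ≈ 101, ∠ = arctan(101/1) ≈ 89.43°
pole (s+250): 250 + j101 → |·| = √(250²+101²) = √72701 ≈ 269.63, ∠ = arctan(101/250) ≈ 22.00°
pole at origin: |s| = 101, ∠ = 90.00° (in denominator)
|T| = 1000 / 2.7505e+06 ≈ 0.00036357
Gain = 20 log₁₀(0.00036357) ≈ -68.79 dB

-68.8 dB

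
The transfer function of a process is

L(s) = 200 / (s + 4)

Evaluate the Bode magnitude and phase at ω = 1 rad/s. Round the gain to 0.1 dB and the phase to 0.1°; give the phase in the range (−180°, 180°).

Substitute s = j1:
Numerator: 200 = 200 + j0
Denominator: (j1) + 4 = 4 + j1
|N| = √(200² + 0²) ≈ 200, ∠N ≈ 0.00°
|D| = √(4² + 1²) ≈ 4.1231, ∠D ≈ 14.04°
|L| = 200 / 4.1231 ≈ 48.507
Gain = 20 log₁₀(48.507) ≈ 33.72 dB
∠L = 0.00° − 14.04° = -14.04°

33.7 dB, -14.0°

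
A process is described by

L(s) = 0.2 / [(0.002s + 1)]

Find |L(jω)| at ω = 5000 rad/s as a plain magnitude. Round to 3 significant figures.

At ω = 5000 rad/s:
pole (1 + j5000·0.002) = 1 + j10 → |·| ≈ 10.05, ∠ ≈ 84.29°
|L| = 0.2 · 1 / (10.05) ≈ 0.0199

0.0199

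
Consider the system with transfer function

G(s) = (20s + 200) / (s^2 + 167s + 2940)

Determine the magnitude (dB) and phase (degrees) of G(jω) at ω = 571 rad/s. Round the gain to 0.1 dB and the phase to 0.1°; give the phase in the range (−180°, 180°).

Substitute s = j571:
Numerator: 20(j571) + 200 = 200 + j11420
Denominator: (j571)^2 + 167(j571) + 2940 = -323101 + j95357
|N| = √(200² + 11420²) ≈ 11422, ∠N ≈ 89.00°
|D| = √(323101² + 95357²) ≈ 3.3688e+05, ∠D ≈ 163.56°
|G| = 11422 / 3.3688e+05 ≈ 0.033905
Gain = 20 log₁₀(0.033905) ≈ -29.39 dB
∠G = 89.00° − 163.56° = -74.56°

-29.4 dB, -74.6°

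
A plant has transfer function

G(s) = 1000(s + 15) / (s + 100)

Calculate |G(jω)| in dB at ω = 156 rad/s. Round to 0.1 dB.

58.5 dB

At s = jω = j156:
zero (s+15): 15 + j156 → |·| = √(15²+156²) = √24561 ≈ 156.72, ∠ = arctan(156/15) ≈ 84.51°
pole (s+100): 100 + j156 → |·| = √(100²+156²) = √34336 ≈ 185.3, ∠ = arctan(156/100) ≈ 57.34°
|G| = 1000 · 156.72 / 185.3 ≈ 845.76
Gain = 20 log₁₀(845.76) ≈ 58.54 dB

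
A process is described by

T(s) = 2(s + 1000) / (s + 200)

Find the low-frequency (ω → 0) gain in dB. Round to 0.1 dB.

T(0) = 2·1000 / (200) = 10
20 log₁₀(10) ≈ 20.00 dB

20.0 dB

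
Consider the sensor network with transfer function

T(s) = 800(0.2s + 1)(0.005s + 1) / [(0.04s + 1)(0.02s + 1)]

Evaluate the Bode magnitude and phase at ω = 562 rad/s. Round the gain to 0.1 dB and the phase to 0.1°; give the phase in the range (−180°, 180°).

At ω = 562 rad/s:
zero (1 + j562·0.2) = 1 + j112.4 → |·| ≈ 112.4, ∠ ≈ 89.49°
zero (1 + j562·0.005) = 1 + j2.81 → |·| ≈ 2.9826, ∠ ≈ 70.41°
pole (1 + j562·0.04) = 1 + j22.48 → |·| ≈ 22.502, ∠ ≈ 87.45°
pole (1 + j562·0.02) = 1 + j11.24 → |·| ≈ 11.284, ∠ ≈ 84.92°
|T| = 800 · 112.4 · 2.9826 / (22.502 · 11.284) ≈ 1056.3
Gain = 20 log₁₀(1056.3) ≈ 60.48 dB
∠T = (89.49° + 70.41°) − (87.45° + 84.92°) = -12.47°

60.5 dB, -12.5°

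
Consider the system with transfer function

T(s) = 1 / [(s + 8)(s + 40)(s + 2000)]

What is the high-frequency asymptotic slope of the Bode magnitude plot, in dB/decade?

Each pole contributes −20 dB/decade at high frequency; each zero contributes +20 dB/decade.
Net: 0 zero(s) − 3 pole(s) → -60 dB/decade.

-60 dB/decade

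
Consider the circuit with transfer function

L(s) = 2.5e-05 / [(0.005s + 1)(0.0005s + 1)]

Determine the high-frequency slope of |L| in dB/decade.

-40 dB/decade

Each pole contributes −20 dB/decade at high frequency; each zero contributes +20 dB/decade.
Net: 0 zero(s) − 2 pole(s) → -40 dB/decade.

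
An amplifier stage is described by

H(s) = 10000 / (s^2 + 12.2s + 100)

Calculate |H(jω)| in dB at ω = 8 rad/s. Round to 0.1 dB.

39.7 dB

At s = jω = j8:
quadratic: (j8)² + 12.2·j8 + 100 = 36 + j97.6 → |·| ≈ 104.03, ∠ ≈ 69.75°
|H| = 10000 / 104.03 ≈ 96.126
Gain = 20 log₁₀(96.126) ≈ 39.66 dB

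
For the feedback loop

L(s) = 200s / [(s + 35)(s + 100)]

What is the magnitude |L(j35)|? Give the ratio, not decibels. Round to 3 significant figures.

1.33

At s = jω = j35:
zero at origin: s = j35 → |·| = 35, ∠ = 90.00°
pole (s+35): 35 + j35 → |·| = √(35²+35²) = √2450 ≈ 49.497, ∠ = arctan(35/35) ≈ 45.00°
pole (s+100): 100 + j35 → |·| = √(100²+35²) = √11225 ≈ 105.95, ∠ = arctan(35/100) ≈ 19.29°
|L| = 200 · 35 / 5244.2 ≈ 1.3348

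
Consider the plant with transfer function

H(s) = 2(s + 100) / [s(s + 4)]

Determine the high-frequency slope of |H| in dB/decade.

-20 dB/decade

Each pole contributes −20 dB/decade at high frequency; each zero contributes +20 dB/decade.
Net: 1 zero(s) − 2 pole(s) → -20 dB/decade.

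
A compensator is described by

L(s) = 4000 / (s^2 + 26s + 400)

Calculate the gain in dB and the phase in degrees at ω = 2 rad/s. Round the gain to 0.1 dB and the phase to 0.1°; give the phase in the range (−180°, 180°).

20.0 dB, -7.5°

At s = jω = j2:
quadratic: (j2)² + 26·j2 + 400 = 396 + j52 → |·| ≈ 399.4, ∠ ≈ 7.48°
|L| = 4000 / 399.4 ≈ 10.015
Gain = 20 log₁₀(10.015) ≈ 20.01 dB
∠L = 0.00° − 7.48° = -7.48°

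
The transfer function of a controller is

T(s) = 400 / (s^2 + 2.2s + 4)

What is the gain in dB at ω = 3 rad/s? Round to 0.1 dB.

At s = jω = j3:
quadratic: (j3)² + 2.2·j3 + 4 = -5 + j6.6 → |·| ≈ 8.2801, ∠ ≈ 127.15°
|T| = 400 / 8.2801 ≈ 48.309
Gain = 20 log₁₀(48.309) ≈ 33.68 dB

33.7 dB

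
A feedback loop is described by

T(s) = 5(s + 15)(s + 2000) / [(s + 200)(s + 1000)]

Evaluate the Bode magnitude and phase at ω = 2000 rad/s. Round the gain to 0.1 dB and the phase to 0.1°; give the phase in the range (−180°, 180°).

At s = jω = j2000:
zero (s+15): 15 + j2000 → |·| = √(15²+2000²) = √4000225 ≈ 2000.1, ∠ = arctan(2000/15) ≈ 89.57°
zero (s+2000): 2000 + j2000 → |·| = √(2000²+2000²) = √8000000 ≈ 2828.4, ∠ = arctan(2000/2000) ≈ 45.00°
pole (s+200): 200 + j2000 → |·| = √(200²+2000²) = √4040000 ≈ 2010, ∠ = arctan(2000/200) ≈ 84.29°
pole (s+1000): 1000 + j2000 → |·| = √(1000²+2000²) = √5000000 ≈ 2236.1, ∠ = arctan(2000/1000) ≈ 63.43°
|T| = 5 · 5.6571e+06 / 4.4946e+06 ≈ 6.2932
Gain = 20 log₁₀(6.2932) ≈ 15.98 dB
∠T = 134.57° − 147.72° = -13.15°

16.0 dB, -13.2°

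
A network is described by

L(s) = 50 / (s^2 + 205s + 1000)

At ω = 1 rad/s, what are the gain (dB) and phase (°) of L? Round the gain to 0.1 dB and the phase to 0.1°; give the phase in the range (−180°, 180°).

Substitute s = j1:
Numerator: 50 = 50 + j0
Denominator: (j1)^2 + 205(j1) + 1000 = 999 + j205
|N| = √(50² + 0²) ≈ 50, ∠N ≈ 0.00°
|D| = √(999² + 205²) ≈ 1019.8, ∠D ≈ 11.60°
|L| = 50 / 1019.8 ≈ 0.049029
Gain = 20 log₁₀(0.049029) ≈ -26.19 dB
∠L = 0.00° − 11.60° = -11.60°

-26.2 dB, -11.6°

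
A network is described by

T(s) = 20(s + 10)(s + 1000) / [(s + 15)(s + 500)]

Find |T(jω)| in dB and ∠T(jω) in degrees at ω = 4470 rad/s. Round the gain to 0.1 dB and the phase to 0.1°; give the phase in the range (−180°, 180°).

26.2 dB, -6.2°

At s = jω = j4470:
zero (s+10): 10 + j4470 → |·| = √(10²+4470²) = √19981000 ≈ 4470, ∠ = arctan(4470/10) ≈ 89.87°
zero (s+1000): 1000 + j4470 → |·| = √(1000²+4470²) = √20980900 ≈ 4580.5, ∠ = arctan(4470/1000) ≈ 77.39°
pole (s+15): 15 + j4470 → |·| = √(15²+4470²) = √19981125 ≈ 4470, ∠ = arctan(4470/15) ≈ 89.81°
pole (s+500): 500 + j4470 → |·| = √(500²+4470²) = √20230900 ≈ 4497.9, ∠ = arctan(4470/500) ≈ 83.62°
|T| = 20 · 2.0475e+07 / 2.0106e+07 ≈ 20.367
Gain = 20 log₁₀(20.367) ≈ 26.18 dB
∠T = 167.26° − 173.43° = -6.17°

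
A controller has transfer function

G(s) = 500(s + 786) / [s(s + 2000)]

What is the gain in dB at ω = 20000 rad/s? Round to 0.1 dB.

-32.1 dB

At s = jω = j20000:
zero (s+786): 786 + j20000 → |·| = √(786²+20000²) = √400617796 ≈ 20015, ∠ = arctan(20000/786) ≈ 87.75°
pole (s+2000): 2000 + j20000 → |·| = √(2000²+20000²) = √404000000 ≈ 20100, ∠ = arctan(20000/2000) ≈ 84.29°
pole at origin: |s| = 20000, ∠ = 90.00° (in denominator)
|G| = 500 · 20015 / 4.02e+08 ≈ 0.024894
Gain = 20 log₁₀(0.024894) ≈ -32.08 dB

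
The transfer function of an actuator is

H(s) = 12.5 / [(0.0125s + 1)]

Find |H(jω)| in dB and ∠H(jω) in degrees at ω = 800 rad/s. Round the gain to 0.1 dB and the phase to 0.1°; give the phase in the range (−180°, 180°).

1.9 dB, -84.3°

At ω = 800 rad/s:
pole (1 + j800·0.0125) = 1 + j10 → |·| ≈ 10.05, ∠ ≈ 84.29°
|H| = 12.5 · 1 / (10.05) ≈ 1.2438
Gain = 20 log₁₀(1.2438) ≈ 1.90 dB
∠H = (0°) − (84.29°) = -84.29°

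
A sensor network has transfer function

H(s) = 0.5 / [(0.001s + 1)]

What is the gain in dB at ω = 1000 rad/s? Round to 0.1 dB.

At ω = 1000 rad/s:
pole (1 + j1000·0.001) = 1 + j1 → |·| ≈ 1.4142, ∠ ≈ 45.00°
|H| = 0.5 · 1 / (1.4142) ≈ 0.35356
Gain = 20 log₁₀(0.35356) ≈ -9.03 dB

-9.0 dB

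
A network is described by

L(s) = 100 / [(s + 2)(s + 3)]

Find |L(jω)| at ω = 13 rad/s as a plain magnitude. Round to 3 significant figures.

At s = jω = j13:
pole (s+2): 2 + j13 → |·| = √(2²+13²) = √173 ≈ 13.153, ∠ = arctan(13/2) ≈ 81.25°
pole (s+3): 3 + j13 → |·| = √(3²+13²) = √178 ≈ 13.342, ∠ = arctan(13/3) ≈ 77.01°
|L| = 100 / 175.49 ≈ 0.56983

0.570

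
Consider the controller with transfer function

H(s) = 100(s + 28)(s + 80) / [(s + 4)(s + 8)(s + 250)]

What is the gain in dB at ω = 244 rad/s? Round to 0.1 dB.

-10.4 dB

At s = jω = j244:
zero (s+28): 28 + j244 → |·| = √(28²+244²) = √60320 ≈ 245.6, ∠ = arctan(244/28) ≈ 83.45°
zero (s+80): 80 + j244 → |·| = √(80²+244²) = √65936 ≈ 256.78, ∠ = arctan(244/80) ≈ 71.85°
pole (s+4): 4 + j244 → |·| = √(4²+244²) = √59552 ≈ 244.03, ∠ = arctan(244/4) ≈ 89.06°
pole (s+8): 8 + j244 → |·| = √(8²+244²) = √59600 ≈ 244.13, ∠ = arctan(244/8) ≈ 88.12°
pole (s+250): 250 + j244 → |·| = √(250²+244²) = √122036 ≈ 349.34, ∠ = arctan(244/250) ≈ 44.30°
|H| = 100 · 63065 / 2.0812e+07 ≈ 0.30302
Gain = 20 log₁₀(0.30302) ≈ -10.37 dB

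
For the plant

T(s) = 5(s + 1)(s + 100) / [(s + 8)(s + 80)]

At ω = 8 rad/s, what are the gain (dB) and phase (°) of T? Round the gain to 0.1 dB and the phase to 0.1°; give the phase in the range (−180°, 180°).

13.0 dB, 36.7°

At s = jω = j8:
zero (s+1): 1 + j8 → |·| = √(1²+8²) = √65 ≈ 8.0623, ∠ = arctan(8/1) ≈ 82.87°
zero (s+100): 100 + j8 → |·| = √(100²+8²) = √10064 ≈ 100.32, ∠ = arctan(8/100) ≈ 4.57°
pole (s+8): 8 + j8 → |·| = √(8²+8²) = √128 ≈ 11.314, ∠ = arctan(8/8) ≈ 45.00°
pole (s+80): 80 + j8 → |·| = √(80²+8²) = √6464 ≈ 80.399, ∠ = arctan(8/80) ≈ 5.71°
|T| = 5 · 808.81 / 909.63 ≈ 4.4458
Gain = 20 log₁₀(4.4458) ≈ 12.96 dB
∠T = 87.44° − 50.71° = 36.73°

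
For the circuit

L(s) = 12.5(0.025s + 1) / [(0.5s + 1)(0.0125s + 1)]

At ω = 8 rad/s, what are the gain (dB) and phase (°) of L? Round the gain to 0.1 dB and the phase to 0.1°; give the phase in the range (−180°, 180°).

9.8 dB, -70.4°

At ω = 8 rad/s:
zero (1 + j8·0.025) = 1 + j0.2 → |·| ≈ 1.0198, ∠ ≈ 11.31°
pole (1 + j8·0.5) = 1 + j4 → |·| ≈ 4.1231, ∠ ≈ 75.96°
pole (1 + j8·0.0125) = 1 + j0.1 → |·| ≈ 1.005, ∠ ≈ 5.71°
|L| = 12.5 · 1.0198 / (4.1231 · 1.005) ≈ 3.0763
Gain = 20 log₁₀(3.0763) ≈ 9.76 dB
∠L = (11.31°) − (75.96° + 5.71°) = -70.36°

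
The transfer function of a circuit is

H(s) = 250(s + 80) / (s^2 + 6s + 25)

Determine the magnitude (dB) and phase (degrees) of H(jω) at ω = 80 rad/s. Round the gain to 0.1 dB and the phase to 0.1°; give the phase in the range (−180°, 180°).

12.9 dB, -130.7°

At s = jω = j80:
zero (s+80): 80 + j80 → |·| = √(80²+80²) = √12800 ≈ 113.14, ∠ = arctan(80/80) ≈ 45.00°
quadratic: (j80)² + 6·j80 + 25 = -6375 + j480 → |·| ≈ 6393, ∠ ≈ 175.69°
|H| = 250 · 113.14 / 6393 ≈ 4.4244
Gain = 20 log₁₀(4.4244) ≈ 12.92 dB
∠H = 45.00° − 175.69° = -130.69°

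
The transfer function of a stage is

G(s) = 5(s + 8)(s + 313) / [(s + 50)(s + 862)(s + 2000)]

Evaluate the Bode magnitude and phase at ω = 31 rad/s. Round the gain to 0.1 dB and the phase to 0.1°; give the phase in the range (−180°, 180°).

-66.1 dB, 46.4°

At s = jω = j31:
zero (s+8): 8 + j31 → |·| = √(8²+31²) = √1025 ≈ 32.016, ∠ = arctan(31/8) ≈ 75.53°
zero (s+313): 313 + j31 → |·| = √(313²+31²) = √98930 ≈ 314.53, ∠ = arctan(31/313) ≈ 5.66°
pole (s+50): 50 + j31 → |·| = √(50²+31²) = √3461 ≈ 58.83, ∠ = arctan(31/50) ≈ 31.80°
pole (s+862): 862 + j31 → |·| = √(862²+31²) = √744005 ≈ 862.56, ∠ = arctan(31/862) ≈ 2.06°
pole (s+2000): 2000 + j31 → |·| = √(2000²+31²) = √4000961 ≈ 2000.2, ∠ = arctan(31/2000) ≈ 0.89°
|G| = 5 · 10070 / 1.015e+08 ≈ 0.00049606
Gain = 20 log₁₀(0.00049606) ≈ -66.09 dB
∠G = 81.19° − 34.75° = 46.44°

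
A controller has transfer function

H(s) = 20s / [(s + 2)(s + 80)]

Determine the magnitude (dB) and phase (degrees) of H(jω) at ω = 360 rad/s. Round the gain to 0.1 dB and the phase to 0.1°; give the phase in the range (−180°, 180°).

At s = jω = j360:
zero at origin: s = j360 → |·| = 360, ∠ = 90.00°
pole (s+2): 2 + j360 → |·| = √(2²+360²) = √129604 ≈ 360.01, ∠ = arctan(360/2) ≈ 89.68°
pole (s+80): 80 + j360 → |·| = √(80²+360²) = √136000 ≈ 368.78, ∠ = arctan(360/80) ≈ 77.47°
|H| = 20 · 360 / 1.3276e+05 ≈ 0.054233
Gain = 20 log₁₀(0.054233) ≈ -25.31 dB
∠H = 90.00° − 167.15° = -77.15°

-25.3 dB, -77.2°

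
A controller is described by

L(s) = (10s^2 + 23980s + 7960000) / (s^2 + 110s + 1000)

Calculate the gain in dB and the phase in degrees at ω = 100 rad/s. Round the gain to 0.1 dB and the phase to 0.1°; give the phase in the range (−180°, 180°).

Substitute s = j100:
Numerator: 10(j100)^2 + 23980(j100) + 7960000 = 7860000 + j2398000
Denominator: (j100)^2 + 110(j100) + 1000 = -9000 + j11000
|N| = √(7860000² + 2398000²) ≈ 8.2177e+06, ∠N ≈ 16.97°
|D| = √(9000² + 11000²) ≈ 14213, ∠D ≈ 129.29°
|L| = 8.2177e+06 / 14213 ≈ 578.18
Gain = 20 log₁₀(578.18) ≈ 55.24 dB
∠L = 16.97° − 129.29° = -112.32°

55.2 dB, -112.3°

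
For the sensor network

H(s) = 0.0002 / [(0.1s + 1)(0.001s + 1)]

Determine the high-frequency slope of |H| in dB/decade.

-40 dB/decade

Each pole contributes −20 dB/decade at high frequency; each zero contributes +20 dB/decade.
Net: 0 zero(s) − 2 pole(s) → -40 dB/decade.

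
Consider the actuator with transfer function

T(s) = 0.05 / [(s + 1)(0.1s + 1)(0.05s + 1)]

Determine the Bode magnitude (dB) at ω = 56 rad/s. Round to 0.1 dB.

-85.6 dB

At ω = 56 rad/s:
pole (1 + j56·1) = 1 + j56 → |·| ≈ 56.009, ∠ ≈ 88.98°
pole (1 + j56·0.1) = 1 + j5.6 → |·| ≈ 5.6886, ∠ ≈ 79.88°
pole (1 + j56·0.05) = 1 + j2.8 → |·| ≈ 2.9732, ∠ ≈ 70.35°
|T| = 0.05 · 1 / (56.009 · 5.6886 · 2.9732) ≈ 5.2782e-05
Gain = 20 log₁₀(5.2782e-05) ≈ -85.55 dB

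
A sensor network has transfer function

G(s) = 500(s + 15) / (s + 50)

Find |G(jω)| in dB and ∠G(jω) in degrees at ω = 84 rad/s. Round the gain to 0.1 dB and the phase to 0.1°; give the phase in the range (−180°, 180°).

At s = jω = j84:
zero (s+15): 15 + j84 → |·| = √(15²+84²) = √7281 ≈ 85.329, ∠ = arctan(84/15) ≈ 79.88°
pole (s+50): 50 + j84 → |·| = √(50²+84²) = √9556 ≈ 97.755, ∠ = arctan(84/50) ≈ 59.24°
|G| = 500 · 85.329 / 97.755 ≈ 436.44
Gain = 20 log₁₀(436.44) ≈ 52.80 dB
∠G = 79.88° − 59.24° = 20.64°

52.8 dB, 20.6°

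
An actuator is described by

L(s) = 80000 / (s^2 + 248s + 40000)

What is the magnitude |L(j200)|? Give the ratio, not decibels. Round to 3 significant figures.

At s = jω = j200:
quadratic: (j200)² + 248·j200 + 40000 = 0 + j49600 → |·| ≈ 49600, ∠ ≈ 90.00°
|L| = 80000 / 49600 ≈ 1.6129

1.61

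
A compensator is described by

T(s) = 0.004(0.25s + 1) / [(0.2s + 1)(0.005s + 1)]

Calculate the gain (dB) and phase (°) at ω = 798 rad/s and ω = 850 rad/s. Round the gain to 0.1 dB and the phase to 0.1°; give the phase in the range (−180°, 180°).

At ω = 798 rad/s:
zero (1 + j798·0.25) = 1 + j199.5 → |·| ≈ 199.5, ∠ ≈ 89.71°
pole (1 + j798·0.2) = 1 + j159.6 → |·| ≈ 159.6, ∠ ≈ 89.64°
pole (1 + j798·0.005) = 1 + j3.99 → |·| ≈ 4.1134, ∠ ≈ 75.93°
|T| = 0.004 · 199.5 / (159.6 · 4.1134) ≈ 0.0012155
Gain = 20 log₁₀(0.0012155) ≈ -58.30 dB
∠T = (89.71°) − (89.64° + 75.93°) = -75.86°

At ω = 850 rad/s:
zero (1 + j850·0.25) = 1 + j212.5 → |·| ≈ 212.5, ∠ ≈ 89.73°
pole (1 + j850·0.2) = 1 + j170 → |·| ≈ 170, ∠ ≈ 89.66°
pole (1 + j850·0.005) = 1 + j4.25 → |·| ≈ 4.3661, ∠ ≈ 76.76°
|T| = 0.004 · 212.5 / (170 · 4.3661) ≈ 0.0011452
Gain = 20 log₁₀(0.0011452) ≈ -58.82 dB
∠T = (89.73°) − (89.66° + 76.76°) = -76.69°

ω = 798: -58.3 dB, -75.9°; ω = 850: -58.8 dB, -76.7°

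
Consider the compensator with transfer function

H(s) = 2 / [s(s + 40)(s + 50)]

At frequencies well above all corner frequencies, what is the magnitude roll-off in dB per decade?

-60 dB/decade

Each pole contributes −20 dB/decade at high frequency; each zero contributes +20 dB/decade.
Net: 0 zero(s) − 3 pole(s) → -60 dB/decade.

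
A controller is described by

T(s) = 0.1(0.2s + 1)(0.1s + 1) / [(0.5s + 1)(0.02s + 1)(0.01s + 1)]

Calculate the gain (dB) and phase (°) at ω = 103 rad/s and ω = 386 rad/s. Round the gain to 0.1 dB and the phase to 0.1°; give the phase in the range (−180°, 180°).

At ω = 103 rad/s:
zero (1 + j103·0.2) = 1 + j20.6 → |·| ≈ 20.624, ∠ ≈ 87.22°
zero (1 + j103·0.1) = 1 + j10.3 → |·| ≈ 10.348, ∠ ≈ 84.45°
pole (1 + j103·0.5) = 1 + j51.5 → |·| ≈ 51.51, ∠ ≈ 88.89°
pole (1 + j103·0.02) = 1 + j2.06 → |·| ≈ 2.2899, ∠ ≈ 64.11°
pole (1 + j103·0.01) = 1 + j1.03 → |·| ≈ 1.4356, ∠ ≈ 45.85°
|T| = 0.1 · 20.624 · 10.348 / (51.51 · 2.2899 · 1.4356) ≈ 0.12603
Gain = 20 log₁₀(0.12603) ≈ -17.99 dB
∠T = (87.22° + 84.45°) − (88.89° + 64.11° + 45.85°) = -27.18°

At ω = 386 rad/s:
zero (1 + j386·0.2) = 1 + j77.2 → |·| ≈ 77.206, ∠ ≈ 89.26°
zero (1 + j386·0.1) = 1 + j38.6 → |·| ≈ 38.613, ∠ ≈ 88.52°
pole (1 + j386·0.5) = 1 + j193 → |·| ≈ 193, ∠ ≈ 89.70°
pole (1 + j386·0.02) = 1 + j7.72 → |·| ≈ 7.7845, ∠ ≈ 82.62°
pole (1 + j386·0.01) = 1 + j3.86 → |·| ≈ 3.9874, ∠ ≈ 75.48°
|T| = 0.1 · 77.206 · 38.613 / (193 · 7.7845 · 3.9874) ≈ 0.049763
Gain = 20 log₁₀(0.049763) ≈ -26.06 dB
∠T = (89.26° + 88.52°) − (89.70° + 82.62° + 75.48°) = -70.02°

ω = 103: -18.0 dB, -27.2°; ω = 386: -26.1 dB, -70.0°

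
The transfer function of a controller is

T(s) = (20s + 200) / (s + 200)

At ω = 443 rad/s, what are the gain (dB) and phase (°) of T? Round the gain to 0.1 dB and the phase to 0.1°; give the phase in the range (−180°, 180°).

25.2 dB, 23.0°

Substitute s = j443:
Numerator: 20(j443) + 200 = 200 + j8860
Denominator: (j443) + 200 = 200 + j443
|N| = √(200² + 8860²) ≈ 8862.3, ∠N ≈ 88.71°
|D| = √(200² + 443²) ≈ 486.05, ∠D ≈ 65.70°
|T| = 8862.3 / 486.05 ≈ 18.233
Gain = 20 log₁₀(18.233) ≈ 25.22 dB
∠T = 88.71° − 65.70° = 23.01°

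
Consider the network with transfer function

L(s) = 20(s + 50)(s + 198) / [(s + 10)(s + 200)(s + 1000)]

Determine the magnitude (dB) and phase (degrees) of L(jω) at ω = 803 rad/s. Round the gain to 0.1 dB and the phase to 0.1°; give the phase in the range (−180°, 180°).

-36.1 dB, -41.5°

At s = jω = j803:
zero (s+50): 50 + j803 → |·| = √(50²+803²) = √647309 ≈ 804.56, ∠ = arctan(803/50) ≈ 86.44°
zero (s+198): 198 + j803 → |·| = √(198²+803²) = √684013 ≈ 827.05, ∠ = arctan(803/198) ≈ 76.15°
pole (s+10): 10 + j803 → |·| = √(10²+803²) = √644909 ≈ 803.06, ∠ = arctan(803/10) ≈ 89.29°
pole (s+200): 200 + j803 → |·| = √(200²+803²) = √684809 ≈ 827.53, ∠ = arctan(803/200) ≈ 76.01°
pole (s+1000): 1000 + j803 → |·| = √(1000²+803²) = √1644809 ≈ 1282.5, ∠ = arctan(803/1000) ≈ 38.76°
|L| = 20 · 6.6541e+05 / 8.5229e+08 ≈ 0.015615
Gain = 20 log₁₀(0.015615) ≈ -36.13 dB
∠L = 162.59° − 204.06° = -41.47°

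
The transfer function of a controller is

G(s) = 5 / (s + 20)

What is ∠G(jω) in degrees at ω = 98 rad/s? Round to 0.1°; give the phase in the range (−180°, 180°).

Substitute s = j98:
Numerator: 5 = 5 + j0
Denominator: (j98) + 20 = 20 + j98
|N| = √(5² + 0²) ≈ 5, ∠N ≈ 0.00°
|D| = √(20² + 98²) ≈ 100.02, ∠D ≈ 78.47°
∠G = 0.00° − 78.47° = -78.47°

-78.5°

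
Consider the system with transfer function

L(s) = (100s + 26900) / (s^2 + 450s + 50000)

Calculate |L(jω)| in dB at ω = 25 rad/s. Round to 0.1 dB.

-5.5 dB

Substitute s = j25:
Numerator: 100(j25) + 26900 = 26900 + j2500
Denominator: (j25)^2 + 450(j25) + 50000 = 49375 + j11250
|N| = √(26900² + 2500²) ≈ 27016, ∠N ≈ 5.31°
|D| = √(49375² + 11250²) ≈ 50640, ∠D ≈ 12.84°
|L| = 27016 / 50640 ≈ 0.53349
Gain = 20 log₁₀(0.53349) ≈ -5.46 dB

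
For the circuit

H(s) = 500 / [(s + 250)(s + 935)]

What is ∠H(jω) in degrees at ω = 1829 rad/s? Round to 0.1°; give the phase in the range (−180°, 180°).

At s = jω = j1829:
pole (s+250): 250 + j1829 → |·| = √(250²+1829²) = √3407741 ≈ 1846, ∠ = arctan(1829/250) ≈ 82.22°
pole (s+935): 935 + j1829 → |·| = √(935²+1829²) = √4219466 ≈ 2054.1, ∠ = arctan(1829/935) ≈ 62.92°
∠H = 0.00° − 145.14° = -145.14°

-145.1°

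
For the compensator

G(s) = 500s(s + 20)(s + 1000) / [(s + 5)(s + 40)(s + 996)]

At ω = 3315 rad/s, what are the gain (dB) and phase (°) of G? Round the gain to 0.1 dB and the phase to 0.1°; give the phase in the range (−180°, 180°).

At s = jω = j3315:
zero (s+20): 20 + j3315 → |·| = √(20²+3315²) = √10989625 ≈ 3315.1, ∠ = arctan(3315/20) ≈ 89.65°
zero (s+1000): 1000 + j3315 → |·| = √(1000²+3315²) = √11989225 ≈ 3462.5, ∠ = arctan(3315/1000) ≈ 73.21°
zero at origin: s = j3315 → |·| = 3315, ∠ = 90.00°
pole (s+5): 5 + j3315 → |·| = √(5²+3315²) = √10989250 ≈ 3315, ∠ = arctan(3315/5) ≈ 89.91°
pole (s+40): 40 + j3315 → |·| = √(40²+3315²) = √10990825 ≈ 3315.2, ∠ = arctan(3315/40) ≈ 89.31°
pole (s+996): 996 + j3315 → |·| = √(996²+3315²) = √11981241 ≈ 3461.4, ∠ = arctan(3315/996) ≈ 73.28°
|G| = 500 · 3.8051e+10 / 3.804e+10 ≈ 500.14
Gain = 20 log₁₀(500.14) ≈ 53.98 dB
∠G = 252.86° − 252.50° = 0.36°

54.0 dB, 0.4°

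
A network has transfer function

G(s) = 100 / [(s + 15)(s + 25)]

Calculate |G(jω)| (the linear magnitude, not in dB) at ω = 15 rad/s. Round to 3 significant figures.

At s = jω = j15:
pole (s+15): 15 + j15 → |·| = √(15²+15²) = √450 ≈ 21.213, ∠ = arctan(15/15) ≈ 45.00°
pole (s+25): 25 + j15 → |·| = √(25²+15²) = √850 ≈ 29.155, ∠ = arctan(15/25) ≈ 30.96°
|G| = 100 / 618.47 ≈ 0.16169

0.162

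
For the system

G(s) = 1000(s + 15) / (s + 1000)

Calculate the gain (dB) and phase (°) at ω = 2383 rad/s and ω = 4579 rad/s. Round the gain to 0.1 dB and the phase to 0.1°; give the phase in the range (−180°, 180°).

At s = jω = j2383:
zero (s+15): 15 + j2383 → |·| = √(15²+2383²) = √5678914 ≈ 2383, ∠ = arctan(2383/15) ≈ 89.64°
pole (s+1000): 1000 + j2383 → |·| = √(1000²+2383²) = √6678689 ≈ 2584.3, ∠ = arctan(2383/1000) ≈ 67.24°
|G| = 1000 · 2383 / 2584.3 ≈ 922.11
Gain = 20 log₁₀(922.11) ≈ 59.30 dB
∠G = 89.64° − 67.24° = 22.40°

At s = jω = j4579:
zero (s+15): 15 + j4579 → |·| = √(15²+4579²) = √20967466 ≈ 4579, ∠ = arctan(4579/15) ≈ 89.81°
pole (s+1000): 1000 + j4579 → |·| = √(1000²+4579²) = √21967241 ≈ 4686.9, ∠ = arctan(4579/1000) ≈ 77.68°
|G| = 1000 · 4579 / 4686.9 ≈ 976.98
Gain = 20 log₁₀(976.98) ≈ 59.80 dB
∠G = 89.81° − 77.68° = 12.13°

ω = 2383: 59.3 dB, 22.4°; ω = 4579: 59.8 dB, 12.1°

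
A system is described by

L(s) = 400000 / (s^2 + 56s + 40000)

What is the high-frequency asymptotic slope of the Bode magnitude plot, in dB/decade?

Each pole contributes −20 dB/decade at high frequency; each zero contributes +20 dB/decade.
Net: 0 zero(s) − 2 pole(s) → -40 dB/decade.

-40 dB/decade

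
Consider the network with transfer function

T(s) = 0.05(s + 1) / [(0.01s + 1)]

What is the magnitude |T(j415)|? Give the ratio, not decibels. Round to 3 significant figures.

4.86

At ω = 415 rad/s:
zero (1 + j415·1) = 1 + j415 → |·| ≈ 415, ∠ ≈ 89.86°
pole (1 + j415·0.01) = 1 + j4.15 → |·| ≈ 4.2688, ∠ ≈ 76.45°
|T| = 0.05 · 415 / (4.2688) ≈ 4.8609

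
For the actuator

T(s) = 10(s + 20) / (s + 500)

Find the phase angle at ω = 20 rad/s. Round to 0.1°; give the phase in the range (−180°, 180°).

42.7°

At s = jω = j20:
zero (s+20): 20 + j20 → |·| = √(20²+20²) = √800 ≈ 28.284, ∠ = arctan(20/20) ≈ 45.00°
pole (s+500): 500 + j20 → |·| = √(500²+20²) = √250400 ≈ 500.4, ∠ = arctan(20/500) ≈ 2.29°
∠T = 45.00° − 2.29° = 42.71°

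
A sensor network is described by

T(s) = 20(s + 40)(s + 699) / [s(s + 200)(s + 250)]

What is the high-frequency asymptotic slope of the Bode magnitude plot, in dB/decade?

Each pole contributes −20 dB/decade at high frequency; each zero contributes +20 dB/decade.
Net: 2 zero(s) − 3 pole(s) → -20 dB/decade.

-20 dB/decade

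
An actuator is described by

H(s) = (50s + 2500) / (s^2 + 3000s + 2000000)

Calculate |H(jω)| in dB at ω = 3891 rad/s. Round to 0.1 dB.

-39.1 dB

Substitute s = j3891:
Numerator: 50(j3891) + 2500 = 2500 + j194550
Denominator: (j3891)^2 + 3000(j3891) + 2000000 = -13139881 + j11673000
|N| = √(2500² + 194550²) ≈ 1.9457e+05, ∠N ≈ 89.26°
|D| = √(13139881² + 11673000²) ≈ 1.7576e+07, ∠D ≈ 138.38°
|H| = 1.9457e+05 / 1.7576e+07 ≈ 0.01107
Gain = 20 log₁₀(0.01107) ≈ -39.12 dB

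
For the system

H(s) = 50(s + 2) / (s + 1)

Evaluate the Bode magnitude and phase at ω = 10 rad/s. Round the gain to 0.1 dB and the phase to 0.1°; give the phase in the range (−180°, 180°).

34.1 dB, -5.6°

At s = jω = j10:
zero (s+2): 2 + j10 → |·| = √(2²+10²) = √104 ≈ 10.198, ∠ = arctan(10/2) ≈ 78.69°
pole (s+1): 1 + j10 → |·| = √(1²+10²) = √101 ≈ 10.05, ∠ = arctan(10/1) ≈ 84.29°
|H| = 50 · 10.198 / 10.05 ≈ 50.736
Gain = 20 log₁₀(50.736) ≈ 34.11 dB
∠H = 78.69° − 84.29° = -5.60°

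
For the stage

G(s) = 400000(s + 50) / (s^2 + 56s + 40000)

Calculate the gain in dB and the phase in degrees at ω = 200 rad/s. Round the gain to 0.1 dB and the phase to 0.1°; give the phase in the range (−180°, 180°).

At s = jω = j200:
zero (s+50): 50 + j200 → |·| = √(50²+200²) = √42500 ≈ 206.16, ∠ = arctan(200/50) ≈ 75.96°
quadratic: (j200)² + 56·j200 + 40000 = 0 + j11200 → |·| ≈ 11200, ∠ ≈ 90.00°
|G| = 400000 · 206.16 / 11200 ≈ 7362.9
Gain = 20 log₁₀(7362.9) ≈ 77.34 dB
∠G = 75.96° − 90.00° = -14.04°

77.3 dB, -14.0°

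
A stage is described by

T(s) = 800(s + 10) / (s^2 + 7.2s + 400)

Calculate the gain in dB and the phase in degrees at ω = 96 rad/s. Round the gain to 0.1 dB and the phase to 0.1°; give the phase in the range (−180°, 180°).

18.8 dB, -91.5°

At s = jω = j96:
zero (s+10): 10 + j96 → |·| = √(10²+96²) = √9316 ≈ 96.519, ∠ = arctan(96/10) ≈ 84.05°
quadratic: (j96)² + 7.2·j96 + 400 = -8816 + j691.2 → |·| ≈ 8843.1, ∠ ≈ 175.52°
|T| = 800 · 96.519 / 8843.1 ≈ 8.7317
Gain = 20 log₁₀(8.7317) ≈ 18.82 dB
∠T = 84.05° − 175.52° = -91.47°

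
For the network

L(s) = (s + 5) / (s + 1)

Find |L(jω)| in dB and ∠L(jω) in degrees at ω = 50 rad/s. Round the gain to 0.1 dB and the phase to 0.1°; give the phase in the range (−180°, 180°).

0.0 dB, -4.6°

Substitute s = j50:
Numerator: (j50) + 5 = 5 + j50
Denominator: (j50) + 1 = 1 + j50
|N| = √(5² + 50²) ≈ 50.249, ∠N ≈ 84.29°
|D| = √(1² + 50²) ≈ 50.01, ∠D ≈ 88.85°
|L| = 50.249 / 50.01 ≈ 1.0048
Gain = 20 log₁₀(1.0048) ≈ 0.04 dB
∠L = 84.29° − 88.85° = -4.56°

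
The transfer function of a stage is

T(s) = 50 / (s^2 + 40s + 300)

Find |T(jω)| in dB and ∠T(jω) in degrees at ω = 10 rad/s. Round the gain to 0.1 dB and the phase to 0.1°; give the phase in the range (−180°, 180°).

Substitute s = j10:
Numerator: 50 = 50 + j0
Denominator: (j10)^2 + 40(j10) + 300 = 200 + j400
|N| = √(50² + 0²) ≈ 50, ∠N ≈ 0.00°
|D| = √(200² + 400²) ≈ 447.21, ∠D ≈ 63.43°
|T| = 50 / 447.21 ≈ 0.1118
Gain = 20 log₁₀(0.1118) ≈ -19.03 dB
∠T = 0.00° − 63.43° = -63.43°

-19.0 dB, -63.4°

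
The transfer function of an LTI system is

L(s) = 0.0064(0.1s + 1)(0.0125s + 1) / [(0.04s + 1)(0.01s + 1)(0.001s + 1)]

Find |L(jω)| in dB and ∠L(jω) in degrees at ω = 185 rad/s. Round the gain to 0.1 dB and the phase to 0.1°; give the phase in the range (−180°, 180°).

At ω = 185 rad/s:
zero (1 + j185·0.1) = 1 + j18.5 → |·| ≈ 18.527, ∠ ≈ 86.91°
zero (1 + j185·0.0125) = 1 + j2.3125 → |·| ≈ 2.5195, ∠ ≈ 66.61°
pole (1 + j185·0.04) = 1 + j7.4 → |·| ≈ 7.4673, ∠ ≈ 82.30°
pole (1 + j185·0.01) = 1 + j1.85 → |·| ≈ 2.103, ∠ ≈ 61.61°
pole (1 + j185·0.001) = 1 + j0.185 → |·| ≈ 1.017, ∠ ≈ 10.48°
|L| = 0.0064 · 18.527 · 2.5195 / (7.4673 · 2.103 · 1.017) ≈ 0.018706
Gain = 20 log₁₀(0.018706) ≈ -34.56 dB
∠L = (86.91° + 66.61°) − (82.30° + 61.61° + 10.48°) = -0.87°

-34.6 dB, -0.9°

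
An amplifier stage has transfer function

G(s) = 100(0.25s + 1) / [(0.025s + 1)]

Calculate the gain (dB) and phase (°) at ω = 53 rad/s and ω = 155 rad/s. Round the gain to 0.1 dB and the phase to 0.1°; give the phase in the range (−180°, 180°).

At ω = 53 rad/s:
zero (1 + j53·0.25) = 1 + j13.25 → |·| ≈ 13.288, ∠ ≈ 85.68°
pole (1 + j53·0.025) = 1 + j1.325 → |·| ≈ 1.66, ∠ ≈ 52.96°
|G| = 100 · 13.288 / (1.66) ≈ 800.48
Gain = 20 log₁₀(800.48) ≈ 58.07 dB
∠G = (85.68°) − (52.96°) = 32.72°

At ω = 155 rad/s:
zero (1 + j155·0.25) = 1 + j38.75 → |·| ≈ 38.763, ∠ ≈ 88.52°
pole (1 + j155·0.025) = 1 + j3.875 → |·| ≈ 4.002, ∠ ≈ 75.53°
|G| = 100 · 38.763 / (4.002) ≈ 968.59
Gain = 20 log₁₀(968.59) ≈ 59.72 dB
∠G = (88.52°) − (75.53°) = 12.99°

ω = 53: 58.1 dB, 32.7°; ω = 155: 59.7 dB, 13.0°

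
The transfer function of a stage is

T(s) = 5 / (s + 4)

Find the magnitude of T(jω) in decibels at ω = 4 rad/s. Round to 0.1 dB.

-1.1 dB

Substitute s = j4:
Numerator: 5 = 5 + j0
Denominator: (j4) + 4 = 4 + j4
|N| = √(5² + 0²) ≈ 5, ∠N ≈ 0.00°
|D| = √(4² + 4²) ≈ 5.6569, ∠D ≈ 45.00°
|T| = 5 / 5.6569 ≈ 0.88388
Gain = 20 log₁₀(0.88388) ≈ -1.07 dB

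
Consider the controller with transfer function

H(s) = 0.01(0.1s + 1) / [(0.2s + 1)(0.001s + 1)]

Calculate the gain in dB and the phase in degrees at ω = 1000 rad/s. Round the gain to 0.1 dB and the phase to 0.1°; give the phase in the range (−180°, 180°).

-49.0 dB, -45.3°

At ω = 1000 rad/s:
zero (1 + j1000·0.1) = 1 + j100 → |·| ≈ 100, ∠ ≈ 89.43°
pole (1 + j1000·0.2) = 1 + j200 → |·| ≈ 200, ∠ ≈ 89.71°
pole (1 + j1000·0.001) = 1 + j1 → |·| ≈ 1.4142, ∠ ≈ 45.00°
|H| = 0.01 · 100 / (200 · 1.4142) ≈ 0.0035356
Gain = 20 log₁₀(0.0035356) ≈ -49.03 dB
∠H = (89.43°) − (89.71° + 45.00°) = -45.28°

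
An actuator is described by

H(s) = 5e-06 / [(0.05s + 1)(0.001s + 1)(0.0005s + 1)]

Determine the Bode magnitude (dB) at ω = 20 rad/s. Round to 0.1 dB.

At ω = 20 rad/s:
pole (1 + j20·0.05) = 1 + j1 → |·| ≈ 1.4142, ∠ ≈ 45.00°
pole (1 + j20·0.001) = 1 + j0.02 → |·| ≈ 1.0002, ∠ ≈ 1.15°
pole (1 + j20·0.0005) = 1 + j0.01 → |·| ≈ 1, ∠ ≈ 0.57°
|H| = 5e-06 · 1 / (1.4142 · 1.0002 · 1) ≈ 3.5349e-06
Gain = 20 log₁₀(3.5349e-06) ≈ -109.03 dB

-109.0 dB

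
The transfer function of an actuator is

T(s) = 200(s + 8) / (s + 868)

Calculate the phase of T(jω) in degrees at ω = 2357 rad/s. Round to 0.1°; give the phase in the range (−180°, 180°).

20.0°

At s = jω = j2357:
zero (s+8): 8 + j2357 → |·| = √(8²+2357²) = √5555513 ≈ 2357, ∠ = arctan(2357/8) ≈ 89.81°
pole (s+868): 868 + j2357 → |·| = √(868²+2357²) = √6308873 ≈ 2511.7, ∠ = arctan(2357/868) ≈ 69.78°
∠T = 89.81° − 69.78° = 20.03°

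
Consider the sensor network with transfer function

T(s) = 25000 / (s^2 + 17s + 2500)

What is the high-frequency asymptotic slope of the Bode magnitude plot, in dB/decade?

-40 dB/decade

Each pole contributes −20 dB/decade at high frequency; each zero contributes +20 dB/decade.
Net: 0 zero(s) − 2 pole(s) → -40 dB/decade.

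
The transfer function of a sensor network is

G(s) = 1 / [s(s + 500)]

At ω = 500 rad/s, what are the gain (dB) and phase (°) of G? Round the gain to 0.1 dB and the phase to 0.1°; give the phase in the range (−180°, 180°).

At s = jω = j500:
pole (s+500): 500 + j500 → |·| = √(500²+500²) = √500000 ≈ 707.11, ∠ = arctan(500/500) ≈ 45.00°
pole at origin: |s| = 500, ∠ = 90.00° (in denominator)
|G| = 1 / 3.5356e+05 ≈ 2.8284e-06
Gain = 20 log₁₀(2.8284e-06) ≈ -110.97 dB
∠G = 0.00° − 135.00° = -135.00°

-111.0 dB, -135.0°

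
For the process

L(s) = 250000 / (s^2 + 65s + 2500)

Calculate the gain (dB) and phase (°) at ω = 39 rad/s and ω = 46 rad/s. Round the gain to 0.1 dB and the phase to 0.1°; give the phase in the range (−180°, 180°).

ω = 39: 39.3 dB, -68.9°; ω = 46: 38.4 dB, -82.7°

At s = jω = j39:
quadratic: (j39)² + 65·j39 + 2500 = 979 + j2535 → |·| ≈ 2717.5, ∠ ≈ 68.88°
|L| = 250000 / 2717.5 ≈ 91.996
Gain = 20 log₁₀(91.996) ≈ 39.28 dB
∠L = 0.00° − 68.88° = -68.88°

At s = jω = j46:
quadratic: (j46)² + 65·j46 + 2500 = 384 + j2990 → |·| ≈ 3014.6, ∠ ≈ 82.68°
|L| = 250000 / 3014.6 ≈ 82.93
Gain = 20 log₁₀(82.93) ≈ 38.37 dB
∠L = 0.00° − 82.68° = -82.68°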